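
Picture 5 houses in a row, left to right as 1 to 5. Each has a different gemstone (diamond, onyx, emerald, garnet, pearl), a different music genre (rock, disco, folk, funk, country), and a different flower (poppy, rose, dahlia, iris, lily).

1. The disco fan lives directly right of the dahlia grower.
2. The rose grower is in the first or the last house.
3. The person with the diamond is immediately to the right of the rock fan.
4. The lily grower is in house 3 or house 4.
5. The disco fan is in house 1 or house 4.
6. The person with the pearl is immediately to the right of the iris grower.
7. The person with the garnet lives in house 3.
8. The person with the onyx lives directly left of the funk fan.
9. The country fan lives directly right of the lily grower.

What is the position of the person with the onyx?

Clue 5: the disco fan is in house 4.
By clue 7, the person with the garnet is in house 3.
House 5's music genre must be country (nothing else left).
The dahlia grower is in house 3 (clue 1).
From clue 9, the lily grower must be in house 4.
The only flower still possible for house 2 is poppy.
House 5's flower must be rose (nothing else left).
By clue 6, the person with the pearl is in house 2.
House 5's gemstone must be emerald (nothing else left).
House 1's flower must be iris (nothing else left).
The rock fan is in house 3 (clue 3).
The funk fan is in house 2 (clue 8).
House 1's gemstone must be onyx (nothing else left).
House 4's gemstone must be diamond (nothing else left).
That leaves folk as the music genre for house 1.
So: house 1 = onyx/folk/iris, house 2 = pearl/funk/poppy, house 3 = garnet/rock/dahlia, house 4 = diamond/disco/lily, house 5 = emerald/country/rose.

1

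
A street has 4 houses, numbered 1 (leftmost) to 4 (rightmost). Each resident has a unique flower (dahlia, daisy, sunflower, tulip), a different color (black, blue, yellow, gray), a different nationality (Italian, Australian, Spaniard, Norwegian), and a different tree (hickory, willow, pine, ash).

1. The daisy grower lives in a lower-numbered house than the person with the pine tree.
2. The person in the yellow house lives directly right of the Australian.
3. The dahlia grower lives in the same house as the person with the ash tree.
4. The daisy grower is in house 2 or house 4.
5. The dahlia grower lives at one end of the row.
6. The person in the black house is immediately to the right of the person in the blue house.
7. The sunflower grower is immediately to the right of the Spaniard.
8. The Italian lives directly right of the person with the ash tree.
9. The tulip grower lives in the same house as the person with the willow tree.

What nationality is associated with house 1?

Clue 4: the daisy grower is in house 2.
Clue 3 places the dahlia grower in house 1.
From clue 3, the person with the ash tree must be in house 1.
By clue 8, the Italian is in house 2.
The only nationality still possible for house 3 is Spaniard.
House 4's nationality must be Norwegian (nothing else left).
That leaves hickory as the tree for house 2.
By clue 2, the person in the yellow house is in house 2.
Clue 7: the sunflower grower is in house 4.
That leaves tulip as the flower for house 3.
So house 1 gets Australian for nationality.
By clue 6, the person in the black house is in house 4.
The person in the blue house is in house 3 (clue 6).
Clue 9: the person with the willow tree is in house 3.
That leaves gray as the color for house 1.
House 4 tree: only pine fits.
So: house 1 = dahlia/gray/Australian/ash, house 2 = daisy/yellow/Italian/hickory, house 3 = tulip/blue/Spaniard/willow, house 4 = sunflower/black/Norwegian/pine.

Australian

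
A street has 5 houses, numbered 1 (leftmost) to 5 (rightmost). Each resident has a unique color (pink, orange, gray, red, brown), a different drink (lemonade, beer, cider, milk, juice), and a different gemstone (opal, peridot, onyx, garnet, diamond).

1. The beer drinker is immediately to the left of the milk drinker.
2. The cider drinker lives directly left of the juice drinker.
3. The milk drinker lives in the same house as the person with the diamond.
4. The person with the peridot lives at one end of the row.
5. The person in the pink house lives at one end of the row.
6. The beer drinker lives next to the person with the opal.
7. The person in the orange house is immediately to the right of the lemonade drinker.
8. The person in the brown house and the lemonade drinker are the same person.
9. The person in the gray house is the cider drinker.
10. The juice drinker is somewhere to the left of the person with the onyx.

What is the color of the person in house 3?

House 5 drink: only milk fits.
Clue 1: the beer drinker is in house 4.
By clue 3, the person with the diamond is in house 5.
That leaves garnet as the gemstone for house 2.
That leaves onyx as the gemstone for house 4.
House 1's gemstone must be peridot (nothing else left).
That leaves opal as the gemstone for house 3.
The person in the gray house is narrowed to house 1 or 2; consider each.
Placing it in house 2 leads to a contradiction, so it's in house 1.
Clue 9: the cider drinker is in house 1.
By clue 2, the juice drinker is in house 2.
House 5 color: only pink fits.
That leaves lemonade as the drink for house 3.
By clue 7, the person in the orange house is in house 4.
By clue 8, the person in the brown house is in house 3.
So house 2 gets red for color.
So: house 1 = gray/cider/peridot, house 2 = red/juice/garnet, house 3 = brown/lemonade/opal, house 4 = orange/beer/onyx, house 5 = pink/milk/diamond.

brown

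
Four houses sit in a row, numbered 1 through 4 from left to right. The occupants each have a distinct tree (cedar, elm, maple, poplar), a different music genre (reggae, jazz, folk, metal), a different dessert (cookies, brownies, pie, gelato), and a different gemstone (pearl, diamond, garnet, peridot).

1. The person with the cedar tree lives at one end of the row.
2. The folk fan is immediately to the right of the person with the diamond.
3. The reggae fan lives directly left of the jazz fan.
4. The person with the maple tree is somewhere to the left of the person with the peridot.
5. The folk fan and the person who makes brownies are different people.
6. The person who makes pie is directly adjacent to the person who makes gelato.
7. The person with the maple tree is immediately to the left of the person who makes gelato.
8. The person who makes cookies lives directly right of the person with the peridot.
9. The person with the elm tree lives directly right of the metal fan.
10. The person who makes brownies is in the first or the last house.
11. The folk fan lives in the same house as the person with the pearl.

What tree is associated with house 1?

maple

The person with the cedar tree is narrowed to house 1 or 4; consider each.
Placing it in house 1 leads to a contradiction, so it's in house 4.
The person with the elm tree is narrowed to house 2 or 3; consider each.
Placing it in house 3 leads to a contradiction, so it's in house 2.
Clue 9: the metal fan is in house 1.
House 1's tree must be maple (nothing else left).
The only tree still possible for house 3 is poplar.
Clue 7 places the person who makes gelato in house 2.
The jazz fan is narrowed to house 3 or 4; consider each.
Placing it in house 3 leads to a contradiction, so it's in house 4.
The reggae fan is in house 3 (clue 3).
So house 2 gets folk for music genre.
Clue 2: the person with the diamond is in house 1.
From clue 11, the person with the pearl must be in house 2.
House 3 gemstone: only peridot fits.
So house 4 gets garnet for gemstone.
By clue 8, the person who makes cookies is in house 4.
House 1's dessert must be brownies (nothing else left).
The only dessert still possible for house 3 is pie.
So: house 1 = maple/metal/brownies/diamond, house 2 = elm/folk/gelato/pearl, house 3 = poplar/reggae/pie/peridot, house 4 = cedar/jazz/cookies/garnet.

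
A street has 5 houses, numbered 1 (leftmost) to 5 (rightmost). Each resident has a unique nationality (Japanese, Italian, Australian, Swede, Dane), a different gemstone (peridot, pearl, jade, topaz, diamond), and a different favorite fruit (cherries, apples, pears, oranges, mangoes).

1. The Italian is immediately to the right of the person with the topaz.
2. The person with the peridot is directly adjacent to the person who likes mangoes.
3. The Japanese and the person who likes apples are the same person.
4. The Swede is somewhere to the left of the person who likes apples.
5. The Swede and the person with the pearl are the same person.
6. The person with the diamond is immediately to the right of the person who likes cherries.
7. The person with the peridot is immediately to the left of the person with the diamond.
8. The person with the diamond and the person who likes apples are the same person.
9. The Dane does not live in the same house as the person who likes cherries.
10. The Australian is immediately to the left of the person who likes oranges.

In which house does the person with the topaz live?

3

The Australian is narrowed to house 1 or 2 or 3 or 4; consider each.
Placing it in house 2 and house 3 and house 4 leads to a contradiction, so it's in house 1.
From clue 10, the person who likes oranges must be in house 2.
The only favorite fruit still possible for house 1 is pears.
The Japanese is narrowed to house 4 or 5; consider each.
Placing it in house 4 leads to a contradiction, so it's in house 5.
By clue 3, the person who likes apples is in house 5.
The person with the diamond is in house 5 (clue 8).
By clue 6, the person who likes cherries is in house 4.
Clue 7: the person with the peridot is in house 4.
That leaves mangoes as the favorite fruit for house 3.
The only nationality still possible for house 4 is Italian.
By clue 1, the person with the topaz is in house 3.
House 1 gemstone: only jade fits.
House 2 gemstone: only pearl fits.
Clue 5: the Swede is in house 2.
House 3's nationality must be Dane (nothing else left).
So: house 1 = Australian/jade/pears, house 2 = Swede/pearl/oranges, house 3 = Dane/topaz/mangoes, house 4 = Italian/peridot/cherries, house 5 = Japanese/diamond/apples.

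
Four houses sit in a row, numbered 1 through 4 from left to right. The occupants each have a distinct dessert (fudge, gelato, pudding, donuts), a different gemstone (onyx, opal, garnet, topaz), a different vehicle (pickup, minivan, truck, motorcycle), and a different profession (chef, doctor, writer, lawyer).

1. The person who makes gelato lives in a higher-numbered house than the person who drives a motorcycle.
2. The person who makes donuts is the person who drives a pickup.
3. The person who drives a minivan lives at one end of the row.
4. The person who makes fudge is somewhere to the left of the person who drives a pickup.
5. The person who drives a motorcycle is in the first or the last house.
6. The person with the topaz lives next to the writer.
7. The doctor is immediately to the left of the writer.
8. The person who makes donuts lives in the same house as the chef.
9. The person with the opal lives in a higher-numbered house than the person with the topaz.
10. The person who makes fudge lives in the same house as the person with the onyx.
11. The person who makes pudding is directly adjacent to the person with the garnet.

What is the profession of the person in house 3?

Clue 5 places the person who drives a motorcycle in house 1.
House 4 vehicle: only minivan fits.
The person who makes donuts is narrowed to house 2 or 3; consider each.
Placing it in house 3 leads to a contradiction, so it's in house 2.
The person who drives a pickup is in house 2 (clue 2).
By clue 4, the person who makes fudge is in house 1.
The chef is in house 2 (clue 8).
From clue 10, the person with the onyx must be in house 1.
So house 3 gets truck for vehicle.
Clue 7 places the doctor in house 3.
The writer is in house 4 (clue 7).
So house 1 gets lawyer for profession.
Clue 6 places the person with the topaz in house 3.
Clue 9: the person with the opal is in house 4.
The only gemstone still possible for house 2 is garnet.
From clue 11, the person who makes pudding must be in house 3.
So house 4 gets gelato for dessert.
So: house 1 = fudge/onyx/motorcycle/lawyer, house 2 = donuts/garnet/pickup/chef, house 3 = pudding/topaz/truck/doctor, house 4 = gelato/opal/minivan/writer.

doctor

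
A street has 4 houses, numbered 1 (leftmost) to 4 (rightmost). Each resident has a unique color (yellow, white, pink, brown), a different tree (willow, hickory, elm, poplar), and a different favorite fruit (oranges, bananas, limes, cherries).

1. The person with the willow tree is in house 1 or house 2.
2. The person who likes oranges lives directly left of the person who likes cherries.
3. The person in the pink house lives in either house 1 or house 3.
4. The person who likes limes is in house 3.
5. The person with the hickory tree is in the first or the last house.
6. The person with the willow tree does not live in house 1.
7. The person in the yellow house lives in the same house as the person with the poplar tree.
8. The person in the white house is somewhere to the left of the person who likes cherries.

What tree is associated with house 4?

poplar

Clue 4: the person who likes limes is in house 3.
Clue 6 places the person with the willow tree in house 2.
The person who likes oranges is in house 1 (clue 2).
Clue 2 places the person who likes cherries in house 2.
Clue 8 places the person in the white house in house 1.
House 2 color: only brown fits.
That leaves pink as the color for house 3.
So house 4 gets yellow for color.
House 4 favorite fruit: only bananas fits.
Clue 7: the person with the poplar tree is in house 4.
House 3's tree must be elm (nothing else left).
So house 1 gets hickory for tree.
So: house 1 = white/hickory/oranges, house 2 = brown/willow/cherries, house 3 = pink/elm/limes, house 4 = yellow/poplar/bananas.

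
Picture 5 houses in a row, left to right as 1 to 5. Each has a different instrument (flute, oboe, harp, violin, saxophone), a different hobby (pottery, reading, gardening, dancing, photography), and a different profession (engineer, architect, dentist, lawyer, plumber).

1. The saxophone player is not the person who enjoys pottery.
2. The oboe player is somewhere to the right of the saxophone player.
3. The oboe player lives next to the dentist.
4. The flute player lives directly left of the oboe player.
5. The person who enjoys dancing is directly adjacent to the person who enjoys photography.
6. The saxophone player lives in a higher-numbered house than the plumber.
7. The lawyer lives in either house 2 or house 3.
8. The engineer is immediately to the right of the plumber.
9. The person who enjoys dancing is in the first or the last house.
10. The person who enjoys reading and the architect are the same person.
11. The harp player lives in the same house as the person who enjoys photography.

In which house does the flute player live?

4

That leaves violin as the instrument for house 1.
That leaves oboe as the instrument for house 5.
The dentist is in house 4 (clue 3).
Clue 4 places the flute player in house 4.
House 2's instrument must be harp (nothing else left).
House 3 instrument: only saxophone fits.
The only profession still possible for house 5 is architect.
Clue 10: the person who enjoys reading is in house 5.
Clue 11 places the person who enjoys photography in house 2.
House 1's hobby must be dancing (nothing else left).
So house 3 gets gardening for hobby.
House 4's hobby must be pottery (nothing else left).
The only profession still possible for house 1 is plumber.
Clue 8 places the engineer in house 2.
The only profession still possible for house 3 is lawyer.
So: house 1 = violin/dancing/plumber, house 2 = harp/photography/engineer, house 3 = saxophone/gardening/lawyer, house 4 = flute/pottery/dentist, house 5 = oboe/reading/architect.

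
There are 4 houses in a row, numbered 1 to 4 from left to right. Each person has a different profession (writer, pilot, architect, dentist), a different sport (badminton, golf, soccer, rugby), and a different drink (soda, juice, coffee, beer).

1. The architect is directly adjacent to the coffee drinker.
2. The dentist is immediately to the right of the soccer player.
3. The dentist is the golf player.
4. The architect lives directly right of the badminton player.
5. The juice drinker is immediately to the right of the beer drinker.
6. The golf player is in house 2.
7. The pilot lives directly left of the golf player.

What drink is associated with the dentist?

The golf player is in house 2 (clue 6).
Clue 7 places the pilot in house 1.
So house 4 gets rugby for sport.
Clue 3 places the dentist in house 2.
House 3 profession: only writer fits.
So house 4 gets architect for profession.
From clue 1, the coffee drinker must be in house 3.
Clue 2 places the soccer player in house 1.
Clue 4: the badminton player is in house 3.
From clue 5, the juice drinker must be in house 2.
Clue 5: the beer drinker is in house 1.
That leaves soda as the drink for house 4.
So: house 1 = pilot/soccer/beer, house 2 = dentist/golf/juice, house 3 = writer/badminton/coffee, house 4 = architect/rugby/soda.

juice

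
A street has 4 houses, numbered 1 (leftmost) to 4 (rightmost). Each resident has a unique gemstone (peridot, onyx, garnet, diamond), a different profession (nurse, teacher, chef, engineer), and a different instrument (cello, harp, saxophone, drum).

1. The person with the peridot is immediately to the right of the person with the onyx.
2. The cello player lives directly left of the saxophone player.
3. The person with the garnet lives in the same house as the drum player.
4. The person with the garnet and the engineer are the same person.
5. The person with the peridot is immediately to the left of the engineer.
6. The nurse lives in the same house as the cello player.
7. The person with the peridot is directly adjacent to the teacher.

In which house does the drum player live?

The person with the garnet is narrowed to house 3 or 4; consider each.
Placing it in house 3 leads to a contradiction, so it's in house 4.
The drum player is in house 4 (clue 3).
Clue 4: the engineer is in house 4.
Clue 5 places the person with the peridot in house 3.
By clue 1, the person with the onyx is in house 2.
So house 1 gets diamond for gemstone.
So house 2 gets teacher for profession.
The only profession still possible for house 3 is chef.
Clue 6 places the cello player in house 1.
That leaves nurse as the profession for house 1.
Clue 2 places the saxophone player in house 2.
House 3's instrument must be harp (nothing else left).
So: house 1 = diamond/nurse/cello, house 2 = onyx/teacher/saxophone, house 3 = peridot/chef/harp, house 4 = garnet/engineer/drum.

4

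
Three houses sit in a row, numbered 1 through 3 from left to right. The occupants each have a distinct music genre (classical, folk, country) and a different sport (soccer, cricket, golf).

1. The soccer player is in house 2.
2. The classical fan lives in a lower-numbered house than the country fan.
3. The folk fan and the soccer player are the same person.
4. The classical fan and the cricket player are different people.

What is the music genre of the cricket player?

Clue 1: the soccer player is in house 2.
From clue 3, the folk fan must be in house 2.
So house 1 gets classical for music genre.
That leaves country as the music genre for house 3.
By clue 4, the cricket player is in house 3.
That leaves golf as the sport for house 1.
So: house 1 = classical/golf, house 2 = folk/soccer, house 3 = country/cricket.

country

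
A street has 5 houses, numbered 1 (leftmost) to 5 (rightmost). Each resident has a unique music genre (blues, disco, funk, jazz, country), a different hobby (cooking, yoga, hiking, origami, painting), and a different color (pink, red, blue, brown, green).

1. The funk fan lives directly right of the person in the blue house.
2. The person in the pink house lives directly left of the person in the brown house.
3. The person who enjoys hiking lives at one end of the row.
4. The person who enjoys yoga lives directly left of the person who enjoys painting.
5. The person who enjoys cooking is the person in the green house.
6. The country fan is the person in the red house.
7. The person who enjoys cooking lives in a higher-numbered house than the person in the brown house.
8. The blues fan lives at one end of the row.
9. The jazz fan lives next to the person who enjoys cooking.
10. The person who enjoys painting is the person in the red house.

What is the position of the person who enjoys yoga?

The blues fan is narrowed to house 1 or 5; consider each.
Placing it in house 5 leads to a contradiction, so it's in house 1.
The person who enjoys hiking is narrowed to house 1 or 5; consider each.
Placing it in house 5 leads to a contradiction, so it's in house 1.
The country fan is narrowed to house 3 or 4 or 5; consider each.
Placing it in house 4 and house 5 leads to a contradiction, so it's in house 3.
From clue 6, the person in the red house must be in house 3.
Clue 10: the person who enjoys painting is in house 3.
House 5 color: only green fits.
Clue 2 places the person in the pink house in house 1.
Clue 2 places the person in the brown house in house 2.
By clue 4, the person who enjoys yoga is in house 2.
Clue 5 places the person who enjoys cooking in house 5.
The jazz fan is in house 4 (clue 9).
That leaves origami as the hobby for house 4.
So house 4 gets blue for color.
Clue 1 places the funk fan in house 5.
The only music genre still possible for house 2 is disco.
So: house 1 = blues/hiking/pink, house 2 = disco/yoga/brown, house 3 = country/painting/red, house 4 = jazz/origami/blue, house 5 = funk/cooking/green.

2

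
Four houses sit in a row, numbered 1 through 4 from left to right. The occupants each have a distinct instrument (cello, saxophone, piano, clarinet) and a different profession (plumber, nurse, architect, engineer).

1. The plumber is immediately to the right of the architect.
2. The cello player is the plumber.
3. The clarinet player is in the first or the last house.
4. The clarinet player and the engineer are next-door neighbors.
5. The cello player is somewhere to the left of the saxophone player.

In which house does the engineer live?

3

House 4 profession: only nurse fits.
House 1's profession must be architect (nothing else left).
Clue 1 places the plumber in house 2.
Clue 2: the cello player is in house 2.
House 3 profession: only engineer fits.
From clue 4, the clarinet player must be in house 4.
So house 1 gets piano for instrument.
So house 3 gets saxophone for instrument.
So: house 1 = piano/architect, house 2 = cello/plumber, house 3 = saxophone/engineer, house 4 = clarinet/nurse.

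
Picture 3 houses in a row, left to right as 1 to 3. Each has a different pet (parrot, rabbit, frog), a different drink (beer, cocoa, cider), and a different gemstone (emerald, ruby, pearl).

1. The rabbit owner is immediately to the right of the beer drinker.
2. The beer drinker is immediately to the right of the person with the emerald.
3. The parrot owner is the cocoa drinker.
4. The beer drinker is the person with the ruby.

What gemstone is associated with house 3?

pearl

The beer drinker is in house 2 (clue 2).
The person with the emerald is in house 1 (clue 2).
Clue 4: the person with the ruby is in house 2.
House 3 gemstone: only pearl fits.
Clue 1 places the rabbit owner in house 3.
The only pet still possible for house 2 is frog.
The cocoa drinker is in house 1 (clue 3).
So house 1 gets parrot for pet.
So house 3 gets cider for drink.
So: house 1 = parrot/cocoa/emerald, house 2 = frog/beer/ruby, house 3 = rabbit/cider/pearl.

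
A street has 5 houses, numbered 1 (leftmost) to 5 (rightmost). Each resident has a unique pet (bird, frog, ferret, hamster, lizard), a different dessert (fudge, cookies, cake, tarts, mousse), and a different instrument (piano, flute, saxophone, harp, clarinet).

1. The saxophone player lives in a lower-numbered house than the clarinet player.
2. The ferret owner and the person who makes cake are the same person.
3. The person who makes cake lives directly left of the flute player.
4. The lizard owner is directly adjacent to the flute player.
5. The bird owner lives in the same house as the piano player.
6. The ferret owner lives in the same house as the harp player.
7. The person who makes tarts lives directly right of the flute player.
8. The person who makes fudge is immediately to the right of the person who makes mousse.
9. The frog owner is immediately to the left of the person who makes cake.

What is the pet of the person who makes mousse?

bird

The ferret owner is narrowed to house 2 or 3; consider each.
Placing it in house 2 leads to a contradiction, so it's in house 3.
The person who makes cake is in house 3 (clue 2).
From clue 3, the flute player must be in house 4.
From clue 6, the harp player must be in house 3.
From clue 7, the person who makes tarts must be in house 5.
Clue 9: the frog owner is in house 2.
House 5's pet must be lizard (nothing else left).
From clue 5, the bird owner must be in house 1.
Clue 5 places the piano player in house 1.
Clue 8 places the person who makes fudge in house 2.
By clue 8, the person who makes mousse is in house 1.
So house 4 gets hamster for pet.
So house 4 gets cookies for dessert.
House 2's instrument must be saxophone (nothing else left).
House 5's instrument must be clarinet (nothing else left).
So: house 1 = bird/mousse/piano, house 2 = frog/fudge/saxophone, house 3 = ferret/cake/harp, house 4 = hamster/cookies/flute, house 5 = lizard/tarts/clarinet.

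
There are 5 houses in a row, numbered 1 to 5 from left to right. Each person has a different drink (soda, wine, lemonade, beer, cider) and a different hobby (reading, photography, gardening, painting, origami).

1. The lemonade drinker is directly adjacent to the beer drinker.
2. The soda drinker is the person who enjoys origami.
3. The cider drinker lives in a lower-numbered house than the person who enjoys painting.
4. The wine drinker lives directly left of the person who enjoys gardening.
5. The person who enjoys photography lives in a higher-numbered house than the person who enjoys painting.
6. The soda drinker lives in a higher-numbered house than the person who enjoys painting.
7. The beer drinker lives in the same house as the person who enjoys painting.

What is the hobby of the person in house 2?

gardening

The only hobby still possible for house 1 is reading.
The beer drinker is narrowed to house 2 or 3 or 4; consider each.
Placing it in house 2 and house 4 leads to a contradiction, so it's in house 3.
Clue 7: the person who enjoys painting is in house 3.
That leaves soda as the drink for house 5.
That leaves gardening as the hobby for house 2.
Clue 2: the person who enjoys origami is in house 5.
From clue 4, the wine drinker must be in house 1.
That leaves cider as the drink for house 2.
House 4 drink: only lemonade fits.
The only hobby still possible for house 4 is photography.
So: house 1 = wine/reading, house 2 = cider/gardening, house 3 = beer/painting, house 4 = lemonade/photography, house 5 = soda/origami.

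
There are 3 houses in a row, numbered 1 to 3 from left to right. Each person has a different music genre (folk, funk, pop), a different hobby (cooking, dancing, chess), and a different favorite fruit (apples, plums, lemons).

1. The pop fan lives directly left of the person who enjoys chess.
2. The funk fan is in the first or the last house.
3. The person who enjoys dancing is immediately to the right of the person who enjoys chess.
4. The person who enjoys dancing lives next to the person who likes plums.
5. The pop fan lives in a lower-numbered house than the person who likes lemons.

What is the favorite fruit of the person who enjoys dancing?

Clue 3: the person who enjoys dancing is in house 3.
Clue 3 places the person who enjoys chess in house 2.
Clue 4 places the person who likes plums in house 2.
House 1 hobby: only cooking fits.
The only favorite fruit still possible for house 1 is apples.
House 3 favorite fruit: only lemons fits.
By clue 1, the pop fan is in house 1.
That leaves folk as the music genre for house 2.
So house 3 gets funk for music genre.
So: house 1 = pop/cooking/apples, house 2 = folk/chess/plums, house 3 = funk/dancing/lemons.

lemons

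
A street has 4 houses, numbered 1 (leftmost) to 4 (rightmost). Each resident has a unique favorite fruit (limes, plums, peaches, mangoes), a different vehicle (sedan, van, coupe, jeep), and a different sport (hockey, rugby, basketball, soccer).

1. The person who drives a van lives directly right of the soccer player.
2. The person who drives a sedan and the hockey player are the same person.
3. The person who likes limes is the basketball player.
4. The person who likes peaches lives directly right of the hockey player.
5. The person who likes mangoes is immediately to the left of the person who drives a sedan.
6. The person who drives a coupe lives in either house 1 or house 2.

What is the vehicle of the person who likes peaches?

jeep

The person who likes mangoes is narrowed to house 1 or 2; consider each.
Placing it in house 2 leads to a contradiction, so it's in house 1.
Clue 5: the person who drives a sedan is in house 2.
That leaves coupe as the vehicle for house 1.
Clue 2: the hockey player is in house 2.
Clue 4: the person who likes peaches is in house 3.
House 1's sport must be rugby (nothing else left).
The only sport still possible for house 3 is soccer.
House 4's sport must be basketball (nothing else left).
Clue 1: the person who drives a van is in house 4.
Clue 3: the person who likes limes is in house 4.
So house 2 gets plums for favorite fruit.
So house 3 gets jeep for vehicle.
So: house 1 = mangoes/coupe/rugby, house 2 = plums/sedan/hockey, house 3 = peaches/jeep/soccer, house 4 = limes/van/basketball.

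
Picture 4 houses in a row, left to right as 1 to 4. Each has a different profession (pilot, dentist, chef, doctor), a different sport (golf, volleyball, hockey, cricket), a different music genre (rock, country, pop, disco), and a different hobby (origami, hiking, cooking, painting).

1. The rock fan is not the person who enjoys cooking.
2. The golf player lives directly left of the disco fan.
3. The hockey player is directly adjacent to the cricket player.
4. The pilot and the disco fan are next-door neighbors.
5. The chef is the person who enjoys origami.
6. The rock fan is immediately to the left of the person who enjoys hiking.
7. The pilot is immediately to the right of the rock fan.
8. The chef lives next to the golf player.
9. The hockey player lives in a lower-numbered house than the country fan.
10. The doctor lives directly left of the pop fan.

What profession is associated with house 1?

doctor

House 1 music genre: only rock fits.
The person who enjoys hiking is in house 2 (clue 6).
Clue 7 places the pilot in house 2.
The disco fan is in house 3 (clue 4).
Clue 2: the golf player is in house 2.
House 4 profession: only dentist fits.
Clue 3 places the hockey player in house 3.
By clue 3, the cricket player is in house 4.
By clue 9, the country fan is in house 4.
So house 1 gets volleyball for sport.
So house 2 gets pop for music genre.
Clue 10: the doctor is in house 1.
House 3's profession must be chef (nothing else left).
By clue 5, the person who enjoys origami is in house 3.
House 1 hobby: only painting fits.
House 4 hobby: only cooking fits.
So: house 1 = doctor/volleyball/rock/painting, house 2 = pilot/golf/pop/hiking, house 3 = chef/hockey/disco/origami, house 4 = dentist/cricket/country/cooking.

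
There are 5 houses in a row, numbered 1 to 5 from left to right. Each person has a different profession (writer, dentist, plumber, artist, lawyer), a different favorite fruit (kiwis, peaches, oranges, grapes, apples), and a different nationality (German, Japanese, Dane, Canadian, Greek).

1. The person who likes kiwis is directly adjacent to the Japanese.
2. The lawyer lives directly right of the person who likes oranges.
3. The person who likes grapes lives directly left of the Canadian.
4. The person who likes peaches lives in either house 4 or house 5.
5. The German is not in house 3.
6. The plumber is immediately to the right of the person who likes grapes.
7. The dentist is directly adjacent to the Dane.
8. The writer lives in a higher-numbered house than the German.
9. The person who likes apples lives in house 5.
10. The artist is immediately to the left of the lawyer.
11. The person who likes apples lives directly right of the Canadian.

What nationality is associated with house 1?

German

By clue 9, the person who likes apples is in house 5.
Clue 11: the Canadian is in house 4.
The person who likes grapes is in house 3 (clue 3).
From clue 6, the plumber must be in house 4.
House 4's favorite fruit must be peaches (nothing else left).
That leaves writer as the profession for house 5.
That leaves Greek as the nationality for house 5.
The artist is narrowed to house 1 or 2; consider each.
Placing it in house 2 leads to a contradiction, so it's in house 1.
The lawyer is in house 2 (clue 10).
House 3's profession must be dentist (nothing else left).
Clue 2: the person who likes oranges is in house 1.
By clue 7, the Dane is in house 2.
The only favorite fruit still possible for house 2 is kiwis.
So house 3 gets Japanese for nationality.
That leaves German as the nationality for house 1.
So: house 1 = artist/oranges/German, house 2 = lawyer/kiwis/Dane, house 3 = dentist/grapes/Japanese, house 4 = plumber/peaches/Canadian, house 5 = writer/apples/Greek.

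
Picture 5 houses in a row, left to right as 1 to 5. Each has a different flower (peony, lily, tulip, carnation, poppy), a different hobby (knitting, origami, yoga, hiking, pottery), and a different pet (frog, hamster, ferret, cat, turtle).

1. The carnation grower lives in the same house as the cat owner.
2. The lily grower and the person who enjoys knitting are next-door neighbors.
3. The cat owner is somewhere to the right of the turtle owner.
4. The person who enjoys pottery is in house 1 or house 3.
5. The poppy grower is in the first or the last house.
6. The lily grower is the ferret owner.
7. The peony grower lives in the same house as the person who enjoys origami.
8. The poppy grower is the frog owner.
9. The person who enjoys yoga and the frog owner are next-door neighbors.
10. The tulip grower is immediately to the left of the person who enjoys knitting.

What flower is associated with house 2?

The poppy grower is narrowed to house 1 or 5; consider each.
Placing it in house 5 leads to a contradiction, so it's in house 1.
The frog owner is in house 1 (clue 8).
Clue 9: the person who enjoys yoga is in house 2.
The person who enjoys pottery is narrowed to house 1 or 3; consider each.
Placing it in house 3 leads to a contradiction, so it's in house 1.
The carnation grower is narrowed to house 3 or 4 or 5; consider each.
Placing it in house 4 and house 5 leads to a contradiction, so it's in house 3.
By clue 1, the cat owner is in house 3.
The turtle owner is in house 2 (clue 3).
So house 2 gets tulip for flower.
By clue 2, the lily grower is in house 4.
By clue 6, the ferret owner is in house 4.
Clue 10: the person who enjoys knitting is in house 3.
So house 5 gets peony for flower.
So house 5 gets hamster for pet.
By clue 7, the person who enjoys origami is in house 5.
That leaves hiking as the hobby for house 4.
So: house 1 = poppy/pottery/frog, house 2 = tulip/yoga/turtle, house 3 = carnation/knitting/cat, house 4 = lily/hiking/ferret, house 5 = peony/origami/hamster.

tulip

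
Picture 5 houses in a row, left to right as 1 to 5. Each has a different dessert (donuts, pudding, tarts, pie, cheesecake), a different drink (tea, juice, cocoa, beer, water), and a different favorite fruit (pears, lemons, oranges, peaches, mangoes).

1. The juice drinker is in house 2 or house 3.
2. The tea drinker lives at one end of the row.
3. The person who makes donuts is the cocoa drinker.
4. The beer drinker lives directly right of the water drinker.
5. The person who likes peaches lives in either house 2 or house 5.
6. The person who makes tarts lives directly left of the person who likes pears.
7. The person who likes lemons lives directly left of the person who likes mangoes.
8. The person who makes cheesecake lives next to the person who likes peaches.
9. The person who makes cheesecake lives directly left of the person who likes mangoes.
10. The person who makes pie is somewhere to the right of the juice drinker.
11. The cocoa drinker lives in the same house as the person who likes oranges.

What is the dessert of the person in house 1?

donuts

The juice drinker is narrowed to house 2 or 3; consider each.
Placing it in house 3 leads to a contradiction, so it's in house 2.
The beer drinker is narrowed to house 4 or 5; consider each.
Placing it in house 5 leads to a contradiction, so it's in house 4.
From clue 4, the water drinker must be in house 3.
The person who makes donuts is narrowed to house 1 or 5; consider each.
Placing it in house 5 leads to a contradiction, so it's in house 1.
The cocoa drinker is in house 1 (clue 3).
The person who likes oranges is in house 1 (clue 11).
That leaves tea as the drink for house 5.
That leaves peaches as the favorite fruit for house 2.
The person who makes cheesecake is in house 3 (clue 8).
The person who likes mangoes is in house 4 (clue 9).
So house 5 gets pears for favorite fruit.
Clue 6: the person who makes tarts is in house 4.
So house 2 gets pudding for dessert.
The only dessert still possible for house 5 is pie.
House 3's favorite fruit must be lemons (nothing else left).
So: house 1 = donuts/cocoa/oranges, house 2 = pudding/juice/peaches, house 3 = cheesecake/water/lemons, house 4 = tarts/beer/mangoes, house 5 = pie/tea/pears.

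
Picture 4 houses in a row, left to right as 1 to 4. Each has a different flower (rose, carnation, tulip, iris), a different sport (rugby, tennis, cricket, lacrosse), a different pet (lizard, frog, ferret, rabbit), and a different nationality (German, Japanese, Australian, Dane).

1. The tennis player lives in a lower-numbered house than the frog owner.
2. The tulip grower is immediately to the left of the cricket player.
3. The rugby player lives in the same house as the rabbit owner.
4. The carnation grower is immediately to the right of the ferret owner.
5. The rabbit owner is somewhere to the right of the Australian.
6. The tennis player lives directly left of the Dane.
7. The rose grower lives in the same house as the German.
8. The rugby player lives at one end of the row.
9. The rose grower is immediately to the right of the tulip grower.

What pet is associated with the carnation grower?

Clue 3: the rugby player is in house 4.
By clue 3, the rabbit owner is in house 4.
House 4 nationality: only Japanese fits.
House 1 nationality: only Australian fits.
The rose grower is narrowed to house 2 or 3; consider each.
Placing it in house 2 leads to a contradiction, so it's in house 3.
By clue 7, the German is in house 3.
By clue 9, the tulip grower is in house 2.
The only flower still possible for house 1 is iris.
House 4 flower: only carnation fits.
House 2's nationality must be Dane (nothing else left).
Clue 2 places the cricket player in house 3.
Clue 4: the ferret owner is in house 3.
Clue 6: the tennis player is in house 1.
The only sport still possible for house 2 is lacrosse.
The only pet still possible for house 1 is lizard.
The only pet still possible for house 2 is frog.
So: house 1 = iris/tennis/lizard/Australian, house 2 = tulip/lacrosse/frog/Dane, house 3 = rose/cricket/ferret/German, house 4 = carnation/rugby/rabbit/Japanese.

rabbit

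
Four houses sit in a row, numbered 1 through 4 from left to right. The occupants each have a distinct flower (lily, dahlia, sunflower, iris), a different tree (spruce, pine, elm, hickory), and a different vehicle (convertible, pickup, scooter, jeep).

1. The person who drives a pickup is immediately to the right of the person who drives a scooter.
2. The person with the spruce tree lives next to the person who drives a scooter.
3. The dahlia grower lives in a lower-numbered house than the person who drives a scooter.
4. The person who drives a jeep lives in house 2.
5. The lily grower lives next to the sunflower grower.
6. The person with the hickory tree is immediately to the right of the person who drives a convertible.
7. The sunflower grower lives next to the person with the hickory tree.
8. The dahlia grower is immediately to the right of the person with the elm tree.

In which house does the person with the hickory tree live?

2

Clue 4 places the person who drives a jeep in house 2.
Clue 8 places the dahlia grower in house 2.
By clue 8, the person with the elm tree is in house 1.
House 1's vehicle must be convertible (nothing else left).
So house 4 gets pickup for vehicle.
The person with the hickory tree is in house 2 (clue 6).
The sunflower grower is in house 3 (clue 7).
The only flower still possible for house 1 is iris.
That leaves lily as the flower for house 4.
House 3 tree: only pine fits.
That leaves spruce as the tree for house 4.
That leaves scooter as the vehicle for house 3.
So: house 1 = iris/elm/convertible, house 2 = dahlia/hickory/jeep, house 3 = sunflower/pine/scooter, house 4 = lily/spruce/pickup.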